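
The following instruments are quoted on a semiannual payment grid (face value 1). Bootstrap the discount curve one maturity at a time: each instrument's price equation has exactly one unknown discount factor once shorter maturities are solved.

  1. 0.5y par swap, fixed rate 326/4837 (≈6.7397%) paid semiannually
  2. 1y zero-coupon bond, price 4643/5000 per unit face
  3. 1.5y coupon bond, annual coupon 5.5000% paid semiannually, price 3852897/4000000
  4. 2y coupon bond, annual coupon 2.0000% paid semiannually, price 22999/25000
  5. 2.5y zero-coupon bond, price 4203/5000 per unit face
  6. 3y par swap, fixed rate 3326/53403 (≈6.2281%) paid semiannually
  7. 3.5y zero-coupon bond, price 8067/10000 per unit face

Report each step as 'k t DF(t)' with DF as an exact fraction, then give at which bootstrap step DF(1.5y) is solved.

step 1 [0.5y] swap r/2=163/4837: DF=(1 − 163/4837·(0))/(1+163/4837) = 4837/5000 ≈ 0.967400
step 2 [1y] zero: DF = P = 4643/5000 ≈ 0.928600
step 3 [1.5y] bond c/2=11/400: DF=(3852897/4000000 − 11/400·(0.967400+0.928600))/(1+11/400) = 8867/10000 ≈ 0.886700
step 4 [2y] bond c/2=1/100: DF=(22999/25000 − 1/100·(0.967400+0.928600+0.886700))/(1+1/100) = 8833/10000 ≈ 0.883300
step 5 [2.5y] zero: DF = P = 4203/5000 ≈ 0.840600
step 6 [3y] swap r/2=1663/53403: DF=(1 − 1663/53403·(0.967400+0.928600+0.886700+0.883300+0.840600))/(1+1663/53403) = 8337/10000 ≈ 0.833700
step 7 [3.5y] zero: DF = P = 8067/10000 ≈ 0.806700

1 1/2 4837/5000
2 1 4643/5000
3 3/2 8867/10000
4 2 8833/10000
5 5/2 4203/5000
6 3 8337/10000
7 7/2 8067/10000
DF(1.5y) is solved at step 3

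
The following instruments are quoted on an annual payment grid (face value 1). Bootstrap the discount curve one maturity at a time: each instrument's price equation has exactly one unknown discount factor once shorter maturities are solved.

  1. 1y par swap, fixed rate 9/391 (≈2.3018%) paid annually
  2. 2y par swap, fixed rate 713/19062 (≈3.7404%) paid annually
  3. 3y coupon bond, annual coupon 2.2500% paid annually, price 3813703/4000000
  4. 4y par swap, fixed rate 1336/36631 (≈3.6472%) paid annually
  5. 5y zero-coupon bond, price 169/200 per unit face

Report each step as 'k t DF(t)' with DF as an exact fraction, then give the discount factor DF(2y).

step 1 [1y] swap r/1=9/391: DF=(1 − 9/391·(0))/(1+9/391) = 391/400 ≈ 0.977500
step 2 [2y] swap r/1=713/19062: DF=(1 − 713/19062·(0.977500))/(1+713/19062) = 9287/10000 ≈ 0.928700
step 3 [3y] bond c/1=9/400: DF=(3813703/4000000 − 9/400·(0.977500+0.928700))/(1+9/400) = 1781/2000 ≈ 0.890500
step 4 [4y] swap r/1=1336/36631: DF=(1 − 1336/36631·(0.977500+0.928700+0.890500))/(1+1336/36631) = 1083/1250 ≈ 0.866400
step 5 [5y] zero: DF = P = 169/200 ≈ 0.845000

1 1 391/400
2 2 9287/10000
3 3 1781/2000
4 4 1083/1250
5 5 169/200
DF(2y) = 9287/10000 ≈ 0.928700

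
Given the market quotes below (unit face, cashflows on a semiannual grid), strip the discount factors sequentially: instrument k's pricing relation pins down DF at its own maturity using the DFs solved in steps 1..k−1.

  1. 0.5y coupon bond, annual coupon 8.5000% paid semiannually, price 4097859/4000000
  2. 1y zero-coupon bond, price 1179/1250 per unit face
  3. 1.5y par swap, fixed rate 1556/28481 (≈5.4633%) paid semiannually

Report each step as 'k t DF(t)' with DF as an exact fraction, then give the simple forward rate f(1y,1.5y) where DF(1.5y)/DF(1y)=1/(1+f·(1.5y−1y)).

1 1/2 9827/10000
2 1 1179/1250
3 3/2 4611/5000
f(1y,1.5y) = ((1179/1250)/(4611/5000) − 1)/(1/2) = 70/1537 ≈ 4.5543%

step 1 [0.5y] bond c/2=17/400: DF=(4097859/4000000 − 17/400·(0))/(1+17/400) = 9827/10000 ≈ 0.982700
step 2 [1y] zero: DF = P = 1179/1250 ≈ 0.943200
step 3 [1.5y] swap r/2=778/28481: DF=(1 − 778/28481·(0.982700+0.943200))/(1+778/28481) = 4611/5000 ≈ 0.922200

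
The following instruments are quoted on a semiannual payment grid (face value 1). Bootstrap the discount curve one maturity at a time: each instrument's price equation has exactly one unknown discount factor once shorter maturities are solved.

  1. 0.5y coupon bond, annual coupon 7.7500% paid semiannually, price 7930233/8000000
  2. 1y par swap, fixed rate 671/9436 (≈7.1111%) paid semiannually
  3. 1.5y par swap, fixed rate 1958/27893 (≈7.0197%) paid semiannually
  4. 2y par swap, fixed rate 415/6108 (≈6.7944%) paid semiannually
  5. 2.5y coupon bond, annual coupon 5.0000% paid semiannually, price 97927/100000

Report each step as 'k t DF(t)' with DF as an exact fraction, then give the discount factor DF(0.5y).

1 1/2 9543/10000
2 1 9329/10000
3 3/2 9021/10000
4 2 1751/2000
5 5/2 433/500
DF(0.5y) = 9543/10000 ≈ 0.954300

step 1 [0.5y] bond c/2=31/800: DF=(7930233/8000000 − 31/800·(0))/(1+31/800) = 9543/10000 ≈ 0.954300
step 2 [1y] swap r/2=671/18872: DF=(1 − 671/18872·(0.954300))/(1+671/18872) = 9329/10000 ≈ 0.932900
step 3 [1.5y] swap r/2=979/27893: DF=(1 − 979/27893·(0.954300+0.932900))/(1+979/27893) = 9021/10000 ≈ 0.902100
step 4 [2y] swap r/2=415/12216: DF=(1 − 415/12216·(0.954300+0.932900+0.902100))/(1+415/12216) = 1751/2000 ≈ 0.875500
step 5 [2.5y] bond c/2=1/40: DF=(97927/100000 − 1/40·(0.954300+0.932900+0.902100+0.875500))/(1+1/40) = 433/500 ≈ 0.866000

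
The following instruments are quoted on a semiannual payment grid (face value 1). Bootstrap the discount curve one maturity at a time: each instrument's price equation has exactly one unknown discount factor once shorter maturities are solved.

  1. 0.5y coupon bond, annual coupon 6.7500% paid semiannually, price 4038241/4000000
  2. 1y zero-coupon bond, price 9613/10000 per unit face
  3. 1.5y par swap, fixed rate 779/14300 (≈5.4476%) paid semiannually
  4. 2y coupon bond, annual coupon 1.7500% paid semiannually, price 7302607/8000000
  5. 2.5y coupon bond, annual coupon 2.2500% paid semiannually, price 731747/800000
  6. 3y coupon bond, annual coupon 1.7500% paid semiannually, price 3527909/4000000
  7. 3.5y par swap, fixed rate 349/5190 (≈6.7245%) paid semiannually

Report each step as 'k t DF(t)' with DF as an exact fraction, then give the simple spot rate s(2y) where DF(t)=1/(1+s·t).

1 1/2 4883/5000
2 1 9613/10000
3 3/2 9221/10000
4 2 8801/10000
5 5/2 8629/10000
6 3 1043/1250
7 7/2 3953/5000
s(2y) = (1/(8801/10000) − 1)/(2) = 1199/17602 ≈ 6.8117%

step 1 [0.5y] bond c/2=27/800: DF=(4038241/4000000 − 27/800·(0))/(1+27/800) = 4883/5000 ≈ 0.976600
step 2 [1y] zero: DF = P = 9613/10000 ≈ 0.961300
step 3 [1.5y] swap r/2=779/28600: DF=(1 − 779/28600·(0.976600+0.961300))/(1+779/28600) = 9221/10000 ≈ 0.922100
step 4 [2y] bond c/2=7/800: DF=(7302607/8000000 − 7/800·(0.976600+0.961300+0.922100))/(1+7/800) = 8801/10000 ≈ 0.880100
step 5 [2.5y] bond c/2=9/800: DF=(731747/800000 − 9/800·(0.976600+0.961300+0.922100+0.880100))/(1+9/800) = 8629/10000 ≈ 0.862900
step 6 [3y] bond c/2=7/800: DF=(3527909/4000000 − 7/800·(0.976600+0.961300+0.922100+0.880100+0.862900))/(1+7/800) = 1043/1250 ≈ 0.834400
step 7 [3.5y] swap r/2=349/10380: DF=(1 − 349/10380·(0.976600+0.961300+0.922100+0.880100+0.862900+0.834400))/(1+349/10380) = 3953/5000 ≈ 0.790600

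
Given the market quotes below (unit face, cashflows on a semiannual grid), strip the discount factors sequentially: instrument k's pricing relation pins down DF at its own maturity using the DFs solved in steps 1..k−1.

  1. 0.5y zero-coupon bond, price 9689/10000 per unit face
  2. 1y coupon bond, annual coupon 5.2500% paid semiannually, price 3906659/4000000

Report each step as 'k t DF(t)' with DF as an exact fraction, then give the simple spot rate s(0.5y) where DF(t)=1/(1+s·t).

step 1 [0.5y] zero: DF = P = 9689/10000 ≈ 0.968900
step 2 [1y] bond c/2=21/800: DF=(3906659/4000000 − 21/800·(0.968900))/(1+21/800) = 9269/10000 ≈ 0.926900

1 1/2 9689/10000
2 1 9269/10000
s(0.5y) = (1/(9689/10000) − 1)/(1/2) = 622/9689 ≈ 6.4197%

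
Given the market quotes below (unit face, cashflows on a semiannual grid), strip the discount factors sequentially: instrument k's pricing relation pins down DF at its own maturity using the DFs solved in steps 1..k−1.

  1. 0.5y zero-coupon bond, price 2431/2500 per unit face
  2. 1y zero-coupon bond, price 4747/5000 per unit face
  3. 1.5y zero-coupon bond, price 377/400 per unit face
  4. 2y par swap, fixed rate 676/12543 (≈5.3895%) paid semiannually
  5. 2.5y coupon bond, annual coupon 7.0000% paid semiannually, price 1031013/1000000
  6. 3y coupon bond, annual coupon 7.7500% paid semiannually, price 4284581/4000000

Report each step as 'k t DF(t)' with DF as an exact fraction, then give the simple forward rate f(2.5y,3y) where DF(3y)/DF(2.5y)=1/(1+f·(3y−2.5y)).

1 1/2 2431/2500
2 1 4747/5000
3 3/2 377/400
4 2 4493/5000
5 5/2 8689/10000
6 3 1073/1250
f(2.5y,3y) = ((8689/10000)/(1073/1250) − 1)/(1/2) = 105/4292 ≈ 2.4464%

step 1 [0.5y] zero: DF = P = 2431/2500 ≈ 0.972400
step 2 [1y] zero: DF = P = 4747/5000 ≈ 0.949400
step 3 [1.5y] zero: DF = P = 377/400 ≈ 0.942500
step 4 [2y] swap r/2=338/12543: DF=(1 − 338/12543·(0.972400+0.949400+0.942500))/(1+338/12543) = 4493/5000 ≈ 0.898600
step 5 [2.5y] bond c/2=7/200: DF=(1031013/1000000 − 7/200·(0.972400+0.949400+0.942500+0.898600))/(1+7/200) = 8689/10000 ≈ 0.868900
step 6 [3y] bond c/2=31/800: DF=(4284581/4000000 − 31/800·(0.972400+0.949400+0.942500+0.898600+0.868900))/(1+31/800) = 1073/1250 ≈ 0.858400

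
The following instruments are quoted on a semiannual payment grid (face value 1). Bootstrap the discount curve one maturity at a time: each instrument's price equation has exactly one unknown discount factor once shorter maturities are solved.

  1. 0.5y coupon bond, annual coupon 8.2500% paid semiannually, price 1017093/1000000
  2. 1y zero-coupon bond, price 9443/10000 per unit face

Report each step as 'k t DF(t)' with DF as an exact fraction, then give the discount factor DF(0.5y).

step 1 [0.5y] bond c/2=33/800: DF=(1017093/1000000 − 33/800·(0))/(1+33/800) = 1221/1250 ≈ 0.976800
step 2 [1y] zero: DF = P = 9443/10000 ≈ 0.944300

1 1/2 1221/1250
2 1 9443/10000
DF(0.5y) = 1221/1250 ≈ 0.976800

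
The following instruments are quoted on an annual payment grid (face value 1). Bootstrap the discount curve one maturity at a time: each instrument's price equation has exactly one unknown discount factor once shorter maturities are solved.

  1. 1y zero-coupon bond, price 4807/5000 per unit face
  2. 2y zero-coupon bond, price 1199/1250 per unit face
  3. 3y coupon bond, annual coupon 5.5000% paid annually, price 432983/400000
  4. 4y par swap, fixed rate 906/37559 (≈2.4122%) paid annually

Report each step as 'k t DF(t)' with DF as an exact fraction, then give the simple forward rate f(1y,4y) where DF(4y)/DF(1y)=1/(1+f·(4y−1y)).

step 1 [1y] zero: DF = P = 4807/5000 ≈ 0.961400
step 2 [2y] zero: DF = P = 1199/1250 ≈ 0.959200
step 3 [3y] bond c/1=11/200: DF=(432983/400000 − 11/200·(0.961400+0.959200))/(1+11/200) = 9259/10000 ≈ 0.925900
step 4 [4y] swap r/1=906/37559: DF=(1 − 906/37559·(0.961400+0.959200+0.925900))/(1+906/37559) = 4547/5000 ≈ 0.909400

1 1 4807/5000
2 2 1199/1250
3 3 9259/10000
4 4 4547/5000
f(1y,4y) = ((4807/5000)/(4547/5000) − 1)/(3) = 260/13641 ≈ 1.9060%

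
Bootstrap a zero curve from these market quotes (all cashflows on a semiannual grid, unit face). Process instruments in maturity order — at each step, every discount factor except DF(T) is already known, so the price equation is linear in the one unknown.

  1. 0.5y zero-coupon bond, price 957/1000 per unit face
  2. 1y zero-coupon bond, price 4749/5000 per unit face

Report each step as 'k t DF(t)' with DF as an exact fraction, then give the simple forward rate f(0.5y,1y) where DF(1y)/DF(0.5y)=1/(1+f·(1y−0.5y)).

1 1/2 957/1000
2 1 4749/5000
f(0.5y,1y) = ((957/1000)/(4749/5000) − 1)/(1/2) = 24/1583 ≈ 1.5161%

step 1 [0.5y] zero: DF = P = 957/1000 ≈ 0.957000
step 2 [1y] zero: DF = P = 4749/5000 ≈ 0.949800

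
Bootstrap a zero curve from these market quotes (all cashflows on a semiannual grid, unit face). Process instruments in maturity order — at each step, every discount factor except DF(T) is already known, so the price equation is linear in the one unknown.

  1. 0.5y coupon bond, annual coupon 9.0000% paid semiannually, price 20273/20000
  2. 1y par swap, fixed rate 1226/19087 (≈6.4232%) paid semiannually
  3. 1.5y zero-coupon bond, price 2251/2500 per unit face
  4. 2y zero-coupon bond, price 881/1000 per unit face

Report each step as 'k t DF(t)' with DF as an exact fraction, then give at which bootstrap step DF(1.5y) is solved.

step 1 [0.5y] bond c/2=9/200: DF=(20273/20000 − 9/200·(0))/(1+9/200) = 97/100 ≈ 0.970000
step 2 [1y] swap r/2=613/19087: DF=(1 − 613/19087·(0.970000))/(1+613/19087) = 9387/10000 ≈ 0.938700
step 3 [1.5y] zero: DF = P = 2251/2500 ≈ 0.900400
step 4 [2y] zero: DF = P = 881/1000 ≈ 0.881000

1 1/2 97/100
2 1 9387/10000
3 3/2 2251/2500
4 2 881/1000
DF(1.5y) is solved at step 3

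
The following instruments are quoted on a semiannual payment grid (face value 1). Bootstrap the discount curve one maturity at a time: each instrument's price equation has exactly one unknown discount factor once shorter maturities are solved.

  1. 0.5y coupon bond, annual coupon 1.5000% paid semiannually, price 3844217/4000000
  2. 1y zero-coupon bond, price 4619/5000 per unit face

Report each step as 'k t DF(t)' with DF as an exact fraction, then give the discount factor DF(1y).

1 1/2 9539/10000
2 1 4619/5000
DF(1y) = 4619/5000 ≈ 0.923800

step 1 [0.5y] bond c/2=3/400: DF=(3844217/4000000 − 3/400·(0))/(1+3/400) = 9539/10000 ≈ 0.953900
step 2 [1y] zero: DF = P = 4619/5000 ≈ 0.923800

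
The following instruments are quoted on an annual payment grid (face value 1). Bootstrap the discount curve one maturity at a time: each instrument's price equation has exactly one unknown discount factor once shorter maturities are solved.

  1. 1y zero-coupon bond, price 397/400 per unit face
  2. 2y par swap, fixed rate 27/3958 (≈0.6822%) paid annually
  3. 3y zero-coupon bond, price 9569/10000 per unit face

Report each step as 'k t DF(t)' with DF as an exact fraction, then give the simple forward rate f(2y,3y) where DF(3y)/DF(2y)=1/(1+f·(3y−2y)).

1 1 397/400
2 2 1973/2000
3 3 9569/10000
f(2y,3y) = ((1973/2000)/(9569/10000) − 1)/(1) = 296/9569 ≈ 3.0933%

step 1 [1y] zero: DF = P = 397/400 ≈ 0.992500
step 2 [2y] swap r/1=27/3958: DF=(1 − 27/3958·(0.992500))/(1+27/3958) = 1973/2000 ≈ 0.986500
step 3 [3y] zero: DF = P = 9569/10000 ≈ 0.956900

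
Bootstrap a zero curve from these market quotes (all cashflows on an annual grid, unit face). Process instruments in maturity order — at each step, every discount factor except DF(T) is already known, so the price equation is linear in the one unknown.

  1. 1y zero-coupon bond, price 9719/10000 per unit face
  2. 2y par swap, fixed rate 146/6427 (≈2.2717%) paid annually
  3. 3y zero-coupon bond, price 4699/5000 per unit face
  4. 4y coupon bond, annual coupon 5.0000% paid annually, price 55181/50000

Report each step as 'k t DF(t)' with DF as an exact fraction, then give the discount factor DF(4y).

1 1 9719/10000
2 2 4781/5000
3 3 4699/5000
4 4 1829/2000
DF(4y) = 1829/2000 ≈ 0.914500

step 1 [1y] zero: DF = P = 9719/10000 ≈ 0.971900
step 2 [2y] swap r/1=146/6427: DF=(1 − 146/6427·(0.971900))/(1+146/6427) = 4781/5000 ≈ 0.956200
step 3 [3y] zero: DF = P = 4699/5000 ≈ 0.939800
step 4 [4y] bond c/1=1/20: DF=(55181/50000 − 1/20·(0.971900+0.956200+0.939800))/(1+1/20) = 1829/2000 ≈ 0.914500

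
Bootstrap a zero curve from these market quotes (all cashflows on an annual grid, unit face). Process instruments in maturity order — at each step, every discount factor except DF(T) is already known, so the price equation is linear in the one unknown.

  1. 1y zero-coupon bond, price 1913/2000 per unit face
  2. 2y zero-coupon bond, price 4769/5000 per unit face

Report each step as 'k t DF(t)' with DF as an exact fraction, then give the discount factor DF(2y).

step 1 [1y] zero: DF = P = 1913/2000 ≈ 0.956500
step 2 [2y] zero: DF = P = 4769/5000 ≈ 0.953800

1 1 1913/2000
2 2 4769/5000
DF(2y) = 4769/5000 ≈ 0.953800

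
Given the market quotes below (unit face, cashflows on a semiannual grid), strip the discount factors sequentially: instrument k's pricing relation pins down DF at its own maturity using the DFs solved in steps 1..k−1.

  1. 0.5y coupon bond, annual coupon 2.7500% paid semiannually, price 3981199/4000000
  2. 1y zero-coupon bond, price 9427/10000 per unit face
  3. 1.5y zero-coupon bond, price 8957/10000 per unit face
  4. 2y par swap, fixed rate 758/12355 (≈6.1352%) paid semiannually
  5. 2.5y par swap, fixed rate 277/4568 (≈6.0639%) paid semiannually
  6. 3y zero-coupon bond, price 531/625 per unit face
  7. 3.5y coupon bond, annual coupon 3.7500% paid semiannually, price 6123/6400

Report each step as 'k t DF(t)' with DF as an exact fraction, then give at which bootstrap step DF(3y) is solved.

step 1 [0.5y] bond c/2=11/800: DF=(3981199/4000000 − 11/800·(0))/(1+11/800) = 4909/5000 ≈ 0.981800
step 2 [1y] zero: DF = P = 9427/10000 ≈ 0.942700
step 3 [1.5y] zero: DF = P = 8957/10000 ≈ 0.895700
step 4 [2y] swap r/2=379/12355: DF=(1 − 379/12355·(0.981800+0.942700+0.895700))/(1+379/12355) = 8863/10000 ≈ 0.886300
step 5 [2.5y] swap r/2=277/9136: DF=(1 − 277/9136·(0.981800+0.942700+0.895700+0.886300))/(1+277/9136) = 1723/2000 ≈ 0.861500
step 6 [3y] zero: DF = P = 531/625 ≈ 0.849600
step 7 [3.5y] bond c/2=3/160: DF=(6123/6400 − 3/160·(0.981800+0.942700+0.895700+0.886300+0.861500+0.849600))/(1+3/160) = 4197/5000 ≈ 0.839400

1 1/2 4909/5000
2 1 9427/10000
3 3/2 8957/10000
4 2 8863/10000
5 5/2 1723/2000
6 3 531/625
7 7/2 4197/5000
DF(3y) is solved at step 6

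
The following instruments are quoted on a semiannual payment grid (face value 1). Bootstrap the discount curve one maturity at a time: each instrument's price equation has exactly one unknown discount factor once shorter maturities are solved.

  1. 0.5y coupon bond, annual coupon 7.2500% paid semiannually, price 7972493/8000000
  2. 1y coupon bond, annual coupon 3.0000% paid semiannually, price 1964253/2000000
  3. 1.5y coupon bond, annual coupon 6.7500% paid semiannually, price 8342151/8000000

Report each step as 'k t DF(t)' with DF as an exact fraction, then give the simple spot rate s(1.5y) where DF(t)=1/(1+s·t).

step 1 [0.5y] bond c/2=29/800: DF=(7972493/8000000 − 29/800·(0))/(1+29/800) = 9617/10000 ≈ 0.961700
step 2 [1y] bond c/2=3/200: DF=(1964253/2000000 − 3/200·(0.961700))/(1+3/200) = 4767/5000 ≈ 0.953400
step 3 [1.5y] bond c/2=27/800: DF=(8342151/8000000 − 27/800·(0.961700+0.953400))/(1+27/800) = 4731/5000 ≈ 0.946200

1 1/2 9617/10000
2 1 4767/5000
3 3/2 4731/5000
s(1.5y) = (1/(4731/5000) − 1)/(3/2) = 538/14193 ≈ 3.7906%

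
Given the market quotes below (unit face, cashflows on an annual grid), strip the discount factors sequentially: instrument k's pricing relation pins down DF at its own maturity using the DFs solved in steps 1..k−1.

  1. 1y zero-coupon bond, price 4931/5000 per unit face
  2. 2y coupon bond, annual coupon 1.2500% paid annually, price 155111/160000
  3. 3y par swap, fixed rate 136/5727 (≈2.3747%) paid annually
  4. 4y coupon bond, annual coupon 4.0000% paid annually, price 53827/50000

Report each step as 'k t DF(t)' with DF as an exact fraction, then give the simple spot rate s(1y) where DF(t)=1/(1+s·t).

step 1 [1y] zero: DF = P = 4931/5000 ≈ 0.986200
step 2 [2y] bond c/1=1/80: DF=(155111/160000 − 1/80·(0.986200))/(1+1/80) = 9453/10000 ≈ 0.945300
step 3 [3y] swap r/1=136/5727: DF=(1 − 136/5727·(0.986200+0.945300))/(1+136/5727) = 233/250 ≈ 0.932000
step 4 [4y] bond c/1=1/25: DF=(53827/50000 − 1/25·(0.986200+0.945300+0.932000))/(1+1/25) = 37/40 ≈ 0.925000

1 1 4931/5000
2 2 9453/10000
3 3 233/250
4 4 37/40
s(1y) = (1/(4931/5000) − 1)/(1) = 69/4931 ≈ 1.3993%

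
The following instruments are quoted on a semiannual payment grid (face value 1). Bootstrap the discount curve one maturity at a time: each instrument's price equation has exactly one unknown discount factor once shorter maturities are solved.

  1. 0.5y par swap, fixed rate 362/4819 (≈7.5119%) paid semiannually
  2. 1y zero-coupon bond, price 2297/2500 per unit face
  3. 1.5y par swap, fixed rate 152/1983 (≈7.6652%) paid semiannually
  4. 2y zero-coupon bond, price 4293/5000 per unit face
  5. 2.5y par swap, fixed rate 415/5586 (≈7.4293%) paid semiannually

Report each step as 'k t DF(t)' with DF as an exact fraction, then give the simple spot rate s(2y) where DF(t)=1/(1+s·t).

1 1/2 4819/5000
2 1 2297/2500
3 3/2 1117/1250
4 2 4293/5000
5 5/2 417/500
s(2y) = (1/(4293/5000) − 1)/(2) = 707/8586 ≈ 8.2343%

step 1 [0.5y] swap r/2=181/4819: DF=(1 − 181/4819·(0))/(1+181/4819) = 4819/5000 ≈ 0.963800
step 2 [1y] zero: DF = P = 2297/2500 ≈ 0.918800
step 3 [1.5y] swap r/2=76/1983: DF=(1 − 76/1983·(0.963800+0.918800))/(1+76/1983) = 1117/1250 ≈ 0.893600
step 4 [2y] zero: DF = P = 4293/5000 ≈ 0.858600
step 5 [2.5y] swap r/2=415/11172: DF=(1 − 415/11172·(0.963800+0.918800+0.893600+0.858600))/(1+415/11172) = 417/500 ≈ 0.834000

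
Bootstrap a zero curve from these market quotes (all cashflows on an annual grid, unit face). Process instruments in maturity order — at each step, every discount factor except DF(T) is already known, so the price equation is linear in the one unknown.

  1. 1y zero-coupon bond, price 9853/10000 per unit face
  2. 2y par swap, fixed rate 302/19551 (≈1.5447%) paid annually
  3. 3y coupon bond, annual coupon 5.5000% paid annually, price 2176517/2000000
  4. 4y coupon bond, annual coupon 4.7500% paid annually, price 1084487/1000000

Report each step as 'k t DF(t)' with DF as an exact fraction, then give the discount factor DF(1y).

1 1 9853/10000
2 2 4849/5000
3 3 581/625
4 4 1809/2000
DF(1y) = 9853/10000 ≈ 0.985300

step 1 [1y] zero: DF = P = 9853/10000 ≈ 0.985300
step 2 [2y] swap r/1=302/19551: DF=(1 − 302/19551·(0.985300))/(1+302/19551) = 4849/5000 ≈ 0.969800
step 3 [3y] bond c/1=11/200: DF=(2176517/2000000 − 11/200·(0.985300+0.969800))/(1+11/200) = 581/625 ≈ 0.929600
step 4 [4y] bond c/1=19/400: DF=(1084487/1000000 − 19/400·(0.985300+0.969800+0.929600))/(1+19/400) = 1809/2000 ≈ 0.904500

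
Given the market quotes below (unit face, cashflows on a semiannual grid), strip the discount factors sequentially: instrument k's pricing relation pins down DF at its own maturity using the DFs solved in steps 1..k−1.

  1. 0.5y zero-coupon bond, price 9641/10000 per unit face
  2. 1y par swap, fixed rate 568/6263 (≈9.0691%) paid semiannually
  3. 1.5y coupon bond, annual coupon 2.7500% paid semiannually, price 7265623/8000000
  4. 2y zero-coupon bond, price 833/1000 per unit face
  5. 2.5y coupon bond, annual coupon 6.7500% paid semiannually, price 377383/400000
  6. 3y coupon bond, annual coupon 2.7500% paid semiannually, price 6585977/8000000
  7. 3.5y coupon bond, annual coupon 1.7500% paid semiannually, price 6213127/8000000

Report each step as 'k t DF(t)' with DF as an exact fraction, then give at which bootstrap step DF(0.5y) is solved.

step 1 [0.5y] zero: DF = P = 9641/10000 ≈ 0.964100
step 2 [1y] swap r/2=284/6263: DF=(1 − 284/6263·(0.964100))/(1+284/6263) = 2287/2500 ≈ 0.914800
step 3 [1.5y] bond c/2=11/800: DF=(7265623/8000000 − 11/800·(0.964100+0.914800))/(1+11/800) = 544/625 ≈ 0.870400
step 4 [2y] zero: DF = P = 833/1000 ≈ 0.833000
step 5 [2.5y] bond c/2=27/800: DF=(377383/400000 − 27/800·(0.964100+0.914800+0.870400+0.833000))/(1+27/800) = 7957/10000 ≈ 0.795700
step 6 [3y] bond c/2=11/800: DF=(6585977/8000000 − 11/800·(0.964100+0.914800+0.870400+0.833000+0.795700))/(1+11/800) = 7527/10000 ≈ 0.752700
step 7 [3.5y] bond c/2=7/800: DF=(6213127/8000000 − 7/800·(0.964100+0.914800+0.870400+0.833000+0.795700+0.752700))/(1+7/800) = 3627/5000 ≈ 0.725400

1 1/2 9641/10000
2 1 2287/2500
3 3/2 544/625
4 2 833/1000
5 5/2 7957/10000
6 3 7527/10000
7 7/2 3627/5000
DF(0.5y) is solved at step 1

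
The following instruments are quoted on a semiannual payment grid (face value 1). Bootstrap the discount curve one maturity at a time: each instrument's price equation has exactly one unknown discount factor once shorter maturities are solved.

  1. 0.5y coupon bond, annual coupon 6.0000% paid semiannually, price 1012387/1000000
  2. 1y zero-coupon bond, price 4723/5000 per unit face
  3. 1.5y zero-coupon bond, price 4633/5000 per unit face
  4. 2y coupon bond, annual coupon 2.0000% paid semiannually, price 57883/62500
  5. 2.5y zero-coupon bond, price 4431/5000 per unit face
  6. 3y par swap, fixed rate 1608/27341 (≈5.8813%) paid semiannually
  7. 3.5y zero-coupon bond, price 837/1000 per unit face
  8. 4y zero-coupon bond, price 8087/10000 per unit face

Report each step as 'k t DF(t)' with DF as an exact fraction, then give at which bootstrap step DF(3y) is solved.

1 1/2 9829/10000
2 1 4723/5000
3 3/2 4633/5000
4 2 8887/10000
5 5/2 4431/5000
6 3 1049/1250
7 7/2 837/1000
8 4 8087/10000
DF(3y) is solved at step 6

step 1 [0.5y] bond c/2=3/100: DF=(1012387/1000000 − 3/100·(0))/(1+3/100) = 9829/10000 ≈ 0.982900
step 2 [1y] zero: DF = P = 4723/5000 ≈ 0.944600
step 3 [1.5y] zero: DF = P = 4633/5000 ≈ 0.926600
step 4 [2y] bond c/2=1/100: DF=(57883/62500 − 1/100·(0.982900+0.944600+0.926600))/(1+1/100) = 8887/10000 ≈ 0.888700
step 5 [2.5y] zero: DF = P = 4431/5000 ≈ 0.886200
step 6 [3y] swap r/2=804/27341: DF=(1 − 804/27341·(0.982900+0.944600+0.926600+0.888700+0.886200))/(1+804/27341) = 1049/1250 ≈ 0.839200
step 7 [3.5y] zero: DF = P = 837/1000 ≈ 0.837000
step 8 [4y] zero: DF = P = 8087/10000 ≈ 0.808700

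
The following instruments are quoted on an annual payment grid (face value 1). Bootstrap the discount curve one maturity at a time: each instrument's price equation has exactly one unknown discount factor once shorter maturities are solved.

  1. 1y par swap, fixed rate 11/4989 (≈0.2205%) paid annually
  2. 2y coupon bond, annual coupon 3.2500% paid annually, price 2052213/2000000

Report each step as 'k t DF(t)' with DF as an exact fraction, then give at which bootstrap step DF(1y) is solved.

1 1 4989/5000
2 2 1203/1250
DF(1y) is solved at step 1

step 1 [1y] swap r/1=11/4989: DF=(1 − 11/4989·(0))/(1+11/4989) = 4989/5000 ≈ 0.997800
step 2 [2y] bond c/1=13/400: DF=(2052213/2000000 − 13/400·(0.997800))/(1+13/400) = 1203/1250 ≈ 0.962400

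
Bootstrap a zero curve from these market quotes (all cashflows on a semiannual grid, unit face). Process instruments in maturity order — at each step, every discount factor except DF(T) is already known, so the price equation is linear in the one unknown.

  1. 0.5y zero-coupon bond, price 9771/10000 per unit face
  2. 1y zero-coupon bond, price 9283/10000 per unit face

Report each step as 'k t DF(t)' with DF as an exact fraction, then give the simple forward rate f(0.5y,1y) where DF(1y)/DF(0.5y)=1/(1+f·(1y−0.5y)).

step 1 [0.5y] zero: DF = P = 9771/10000 ≈ 0.977100
step 2 [1y] zero: DF = P = 9283/10000 ≈ 0.928300

1 1/2 9771/10000
2 1 9283/10000
f(0.5y,1y) = ((9771/10000)/(9283/10000) − 1)/(1/2) = 976/9283 ≈ 10.5138%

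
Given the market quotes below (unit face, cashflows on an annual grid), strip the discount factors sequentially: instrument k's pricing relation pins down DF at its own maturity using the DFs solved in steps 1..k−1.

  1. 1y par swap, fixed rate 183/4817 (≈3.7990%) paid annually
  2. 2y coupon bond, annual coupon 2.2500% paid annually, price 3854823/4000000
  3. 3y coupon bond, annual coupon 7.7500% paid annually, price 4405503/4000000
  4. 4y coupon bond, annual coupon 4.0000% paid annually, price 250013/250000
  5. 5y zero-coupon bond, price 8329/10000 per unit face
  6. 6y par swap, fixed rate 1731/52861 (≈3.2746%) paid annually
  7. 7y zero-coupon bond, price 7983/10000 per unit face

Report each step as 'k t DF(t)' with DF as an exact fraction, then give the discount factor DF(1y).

step 1 [1y] swap r/1=183/4817: DF=(1 − 183/4817·(0))/(1+183/4817) = 4817/5000 ≈ 0.963400
step 2 [2y] bond c/1=9/400: DF=(3854823/4000000 − 9/400·(0.963400))/(1+9/400) = 9213/10000 ≈ 0.921300
step 3 [3y] bond c/1=31/400: DF=(4405503/4000000 − 31/400·(0.963400+0.921300))/(1+31/400) = 4433/5000 ≈ 0.886600
step 4 [4y] bond c/1=1/25: DF=(250013/250000 − 1/25·(0.963400+0.921300+0.886600))/(1+1/25) = 171/200 ≈ 0.855000
step 5 [5y] zero: DF = P = 8329/10000 ≈ 0.832900
step 6 [6y] swap r/1=1731/52861: DF=(1 − 1731/52861·(0.963400+0.921300+0.886600+0.855000+0.832900))/(1+1731/52861) = 8269/10000 ≈ 0.826900
step 7 [7y] zero: DF = P = 7983/10000 ≈ 0.798300

1 1 4817/5000
2 2 9213/10000
3 3 4433/5000
4 4 171/200
5 5 8329/10000
6 6 8269/10000
7 7 7983/10000
DF(1y) = 4817/5000 ≈ 0.963400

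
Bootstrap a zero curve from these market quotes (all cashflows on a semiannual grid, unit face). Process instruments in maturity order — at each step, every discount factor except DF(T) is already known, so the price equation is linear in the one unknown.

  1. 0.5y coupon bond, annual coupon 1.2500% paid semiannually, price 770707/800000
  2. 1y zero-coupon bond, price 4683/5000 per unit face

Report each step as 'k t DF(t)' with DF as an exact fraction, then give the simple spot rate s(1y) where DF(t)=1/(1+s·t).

step 1 [0.5y] bond c/2=1/160: DF=(770707/800000 − 1/160·(0))/(1+1/160) = 4787/5000 ≈ 0.957400
step 2 [1y] zero: DF = P = 4683/5000 ≈ 0.936600

1 1/2 4787/5000
2 1 4683/5000
s(1y) = (1/(4683/5000) − 1)/(1) = 317/4683 ≈ 6.7692%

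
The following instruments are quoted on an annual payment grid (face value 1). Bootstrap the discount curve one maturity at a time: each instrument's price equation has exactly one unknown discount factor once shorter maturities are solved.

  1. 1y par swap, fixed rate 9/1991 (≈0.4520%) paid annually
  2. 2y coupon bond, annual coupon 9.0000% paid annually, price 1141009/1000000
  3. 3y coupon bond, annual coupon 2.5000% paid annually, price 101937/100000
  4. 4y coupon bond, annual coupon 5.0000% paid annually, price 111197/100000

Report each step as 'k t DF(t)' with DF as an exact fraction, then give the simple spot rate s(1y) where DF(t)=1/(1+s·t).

step 1 [1y] swap r/1=9/1991: DF=(1 − 9/1991·(0))/(1+9/1991) = 1991/2000 ≈ 0.995500
step 2 [2y] bond c/1=9/100: DF=(1141009/1000000 − 9/100·(0.995500))/(1+9/100) = 4823/5000 ≈ 0.964600
step 3 [3y] bond c/1=1/40: DF=(101937/100000 − 1/40·(0.995500+0.964600))/(1+1/40) = 9467/10000 ≈ 0.946700
step 4 [4y] bond c/1=1/20: DF=(111197/100000 − 1/20·(0.995500+0.964600+0.946700))/(1+1/20) = 4603/5000 ≈ 0.920600

1 1 1991/2000
2 2 4823/5000
3 3 9467/10000
4 4 4603/5000
s(1y) = (1/(1991/2000) − 1)/(1) = 9/1991 ≈ 0.4520%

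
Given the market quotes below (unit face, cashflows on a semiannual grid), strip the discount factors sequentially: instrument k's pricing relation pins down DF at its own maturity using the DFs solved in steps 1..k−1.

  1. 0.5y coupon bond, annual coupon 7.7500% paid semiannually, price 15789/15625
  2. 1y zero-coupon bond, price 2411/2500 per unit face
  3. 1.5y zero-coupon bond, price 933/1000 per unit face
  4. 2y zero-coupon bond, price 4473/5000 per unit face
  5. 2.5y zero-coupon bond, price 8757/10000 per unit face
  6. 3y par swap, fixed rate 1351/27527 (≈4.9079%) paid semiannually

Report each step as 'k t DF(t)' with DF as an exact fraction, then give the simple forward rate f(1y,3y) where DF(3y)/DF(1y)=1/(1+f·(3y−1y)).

1 1/2 608/625
2 1 2411/2500
3 3/2 933/1000
4 2 4473/5000
5 5/2 8757/10000
6 3 8649/10000
f(1y,3y) = ((2411/2500)/(8649/10000) − 1)/(2) = 995/17298 ≈ 5.7521%

step 1 [0.5y] bond c/2=31/800: DF=(15789/15625 − 31/800·(0))/(1+31/800) = 608/625 ≈ 0.972800
step 2 [1y] zero: DF = P = 2411/2500 ≈ 0.964400
step 3 [1.5y] zero: DF = P = 933/1000 ≈ 0.933000
step 4 [2y] zero: DF = P = 4473/5000 ≈ 0.894600
step 5 [2.5y] zero: DF = P = 8757/10000 ≈ 0.875700
step 6 [3y] swap r/2=1351/55054: DF=(1 − 1351/55054·(0.972800+0.964400+0.933000+0.894600+0.875700))/(1+1351/55054) = 8649/10000 ≈ 0.864900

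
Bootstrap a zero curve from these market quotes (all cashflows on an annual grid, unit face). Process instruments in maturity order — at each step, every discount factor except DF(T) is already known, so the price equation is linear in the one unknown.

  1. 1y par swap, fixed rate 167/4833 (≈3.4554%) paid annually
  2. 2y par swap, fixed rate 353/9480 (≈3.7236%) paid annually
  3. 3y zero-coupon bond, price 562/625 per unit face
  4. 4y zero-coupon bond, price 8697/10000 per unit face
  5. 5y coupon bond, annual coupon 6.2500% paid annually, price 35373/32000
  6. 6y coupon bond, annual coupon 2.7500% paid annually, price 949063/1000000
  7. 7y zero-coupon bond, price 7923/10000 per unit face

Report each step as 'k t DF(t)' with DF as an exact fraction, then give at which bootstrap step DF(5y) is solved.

1 1 4833/5000
2 2 4647/5000
3 3 562/625
4 4 8697/10000
5 5 1031/1250
6 6 1607/2000
7 7 7923/10000
DF(5y) is solved at step 5

step 1 [1y] swap r/1=167/4833: DF=(1 − 167/4833·(0))/(1+167/4833) = 4833/5000 ≈ 0.966600
step 2 [2y] swap r/1=353/9480: DF=(1 − 353/9480·(0.966600))/(1+353/9480) = 4647/5000 ≈ 0.929400
step 3 [3y] zero: DF = P = 562/625 ≈ 0.899200
step 4 [4y] zero: DF = P = 8697/10000 ≈ 0.869700
step 5 [5y] bond c/1=1/16: DF=(35373/32000 − 1/16·(0.966600+0.929400+0.899200+0.869700))/(1+1/16) = 1031/1250 ≈ 0.824800
step 6 [6y] bond c/1=11/400: DF=(949063/1000000 − 11/400·(0.966600+0.929400+0.899200+0.869700+0.824800))/(1+11/400) = 1607/2000 ≈ 0.803500
step 7 [7y] zero: DF = P = 7923/10000 ≈ 0.792300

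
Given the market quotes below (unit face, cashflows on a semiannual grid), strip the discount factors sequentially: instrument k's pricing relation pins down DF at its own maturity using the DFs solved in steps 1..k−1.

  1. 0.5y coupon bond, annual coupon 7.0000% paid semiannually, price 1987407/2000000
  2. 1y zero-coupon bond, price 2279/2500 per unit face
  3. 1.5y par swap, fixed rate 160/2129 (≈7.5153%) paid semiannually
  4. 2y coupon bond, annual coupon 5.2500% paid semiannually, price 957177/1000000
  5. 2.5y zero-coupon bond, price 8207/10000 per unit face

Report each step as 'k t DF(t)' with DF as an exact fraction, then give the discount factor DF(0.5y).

step 1 [0.5y] bond c/2=7/200: DF=(1987407/2000000 − 7/200·(0))/(1+7/200) = 9601/10000 ≈ 0.960100
step 2 [1y] zero: DF = P = 2279/2500 ≈ 0.911600
step 3 [1.5y] swap r/2=80/2129: DF=(1 − 80/2129·(0.960100+0.911600))/(1+80/2129) = 112/125 ≈ 0.896000
step 4 [2y] bond c/2=21/800: DF=(957177/1000000 − 21/800·(0.960100+0.911600+0.896000))/(1+21/800) = 8619/10000 ≈ 0.861900
step 5 [2.5y] zero: DF = P = 8207/10000 ≈ 0.820700

1 1/2 9601/10000
2 1 2279/2500
3 3/2 112/125
4 2 8619/10000
5 5/2 8207/10000
DF(0.5y) = 9601/10000 ≈ 0.960100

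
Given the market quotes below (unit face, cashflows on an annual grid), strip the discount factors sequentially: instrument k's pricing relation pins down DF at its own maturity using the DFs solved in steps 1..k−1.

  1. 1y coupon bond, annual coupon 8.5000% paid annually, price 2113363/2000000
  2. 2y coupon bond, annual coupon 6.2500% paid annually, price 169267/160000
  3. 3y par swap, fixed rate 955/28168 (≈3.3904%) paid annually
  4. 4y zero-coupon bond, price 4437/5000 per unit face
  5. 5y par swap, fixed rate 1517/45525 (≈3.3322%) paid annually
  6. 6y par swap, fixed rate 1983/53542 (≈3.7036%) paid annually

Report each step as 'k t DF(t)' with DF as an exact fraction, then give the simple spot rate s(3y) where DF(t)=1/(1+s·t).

step 1 [1y] bond c/1=17/200: DF=(2113363/2000000 − 17/200·(0))/(1+17/200) = 9739/10000 ≈ 0.973900
step 2 [2y] bond c/1=1/16: DF=(169267/160000 − 1/16·(0.973900))/(1+1/16) = 1173/1250 ≈ 0.938400
step 3 [3y] swap r/1=955/28168: DF=(1 − 955/28168·(0.973900+0.938400))/(1+955/28168) = 1809/2000 ≈ 0.904500
step 4 [4y] zero: DF = P = 4437/5000 ≈ 0.887400
step 5 [5y] swap r/1=1517/45525: DF=(1 − 1517/45525·(0.973900+0.938400+0.904500+0.887400))/(1+1517/45525) = 8483/10000 ≈ 0.848300
step 6 [6y] swap r/1=1983/53542: DF=(1 − 1983/53542·(0.973900+0.938400+0.904500+0.887400+0.848300))/(1+1983/53542) = 8017/10000 ≈ 0.801700

1 1 9739/10000
2 2 1173/1250
3 3 1809/2000
4 4 4437/5000
5 5 8483/10000
6 6 8017/10000
s(3y) = (1/(1809/2000) − 1)/(3) = 191/5427 ≈ 3.5194%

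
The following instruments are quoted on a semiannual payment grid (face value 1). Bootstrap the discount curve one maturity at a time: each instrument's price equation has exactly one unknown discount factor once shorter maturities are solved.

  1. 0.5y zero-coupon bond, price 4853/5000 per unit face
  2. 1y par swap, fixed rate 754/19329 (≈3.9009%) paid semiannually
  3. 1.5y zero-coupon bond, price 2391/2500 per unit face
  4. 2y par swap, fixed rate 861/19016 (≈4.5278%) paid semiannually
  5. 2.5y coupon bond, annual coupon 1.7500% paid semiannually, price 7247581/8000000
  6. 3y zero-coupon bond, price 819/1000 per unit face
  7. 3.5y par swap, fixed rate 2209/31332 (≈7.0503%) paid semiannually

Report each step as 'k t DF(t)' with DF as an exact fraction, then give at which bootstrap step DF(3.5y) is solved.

1 1/2 4853/5000
2 1 9623/10000
3 3/2 2391/2500
4 2 9139/10000
5 5/2 8651/10000
6 3 819/1000
7 7/2 7791/10000
DF(3.5y) is solved at step 7

step 1 [0.5y] zero: DF = P = 4853/5000 ≈ 0.970600
step 2 [1y] swap r/2=377/19329: DF=(1 − 377/19329·(0.970600))/(1+377/19329) = 9623/10000 ≈ 0.962300
step 3 [1.5y] zero: DF = P = 2391/2500 ≈ 0.956400
step 4 [2y] swap r/2=861/38032: DF=(1 − 861/38032·(0.970600+0.962300+0.956400))/(1+861/38032) = 9139/10000 ≈ 0.913900
step 5 [2.5y] bond c/2=7/800: DF=(7247581/8000000 − 7/800·(0.970600+0.962300+0.956400+0.913900))/(1+7/800) = 8651/10000 ≈ 0.865100
step 6 [3y] zero: DF = P = 819/1000 ≈ 0.819000
step 7 [3.5y] swap r/2=2209/62664: DF=(1 − 2209/62664·(0.970600+0.962300+0.956400+0.913900+0.865100+0.819000))/(1+2209/62664) = 7791/10000 ≈ 0.779100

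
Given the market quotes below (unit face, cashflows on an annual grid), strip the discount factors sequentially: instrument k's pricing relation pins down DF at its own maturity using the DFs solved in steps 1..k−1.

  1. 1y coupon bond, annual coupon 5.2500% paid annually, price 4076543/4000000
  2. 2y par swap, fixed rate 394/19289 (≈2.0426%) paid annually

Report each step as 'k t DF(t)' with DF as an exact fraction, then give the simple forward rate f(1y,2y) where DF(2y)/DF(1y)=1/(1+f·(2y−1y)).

1 1 9683/10000
2 2 4803/5000
f(1y,2y) = ((9683/10000)/(4803/5000) − 1)/(1) = 77/9606 ≈ 0.8016%

step 1 [1y] bond c/1=21/400: DF=(4076543/4000000 − 21/400·(0))/(1+21/400) = 9683/10000 ≈ 0.968300
step 2 [2y] swap r/1=394/19289: DF=(1 − 394/19289·(0.968300))/(1+394/19289) = 4803/5000 ≈ 0.960600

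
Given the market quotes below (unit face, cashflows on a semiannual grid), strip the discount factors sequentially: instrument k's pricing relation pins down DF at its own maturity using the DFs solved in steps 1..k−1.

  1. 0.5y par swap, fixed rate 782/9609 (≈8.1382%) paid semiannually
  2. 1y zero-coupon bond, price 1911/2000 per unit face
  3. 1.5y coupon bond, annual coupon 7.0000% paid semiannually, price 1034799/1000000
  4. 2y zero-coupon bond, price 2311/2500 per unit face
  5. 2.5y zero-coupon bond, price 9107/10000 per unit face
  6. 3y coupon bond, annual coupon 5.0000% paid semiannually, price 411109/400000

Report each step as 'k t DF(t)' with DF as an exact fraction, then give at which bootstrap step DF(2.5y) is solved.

1 1/2 9609/10000
2 1 1911/2000
3 3/2 187/200
4 2 2311/2500
5 5/2 9107/10000
6 3 2221/2500
DF(2.5y) is solved at step 5

step 1 [0.5y] swap r/2=391/9609: DF=(1 − 391/9609·(0))/(1+391/9609) = 9609/10000 ≈ 0.960900
step 2 [1y] zero: DF = P = 1911/2000 ≈ 0.955500
step 3 [1.5y] bond c/2=7/200: DF=(1034799/1000000 − 7/200·(0.960900+0.955500))/(1+7/200) = 187/200 ≈ 0.935000
step 4 [2y] zero: DF = P = 2311/2500 ≈ 0.924400
step 5 [2.5y] zero: DF = P = 9107/10000 ≈ 0.910700
step 6 [3y] bond c/2=1/40: DF=(411109/400000 − 1/40·(0.960900+0.955500+0.935000+0.924400+0.910700))/(1+1/40) = 2221/2500 ≈ 0.888400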